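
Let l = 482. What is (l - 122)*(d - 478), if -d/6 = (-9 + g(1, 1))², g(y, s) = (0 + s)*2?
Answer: -277920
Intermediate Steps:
g(y, s) = 2*s (g(y, s) = s*2 = 2*s)
d = -294 (d = -6*(-9 + 2*1)² = -6*(-9 + 2)² = -6*(-7)² = -6*49 = -294)
(l - 122)*(d - 478) = (482 - 122)*(-294 - 478) = 360*(-772) = -277920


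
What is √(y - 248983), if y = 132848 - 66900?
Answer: I*√183035 ≈ 427.83*I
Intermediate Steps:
y = 65948
√(y - 248983) = √(65948 - 248983) = √(-183035) = I*√183035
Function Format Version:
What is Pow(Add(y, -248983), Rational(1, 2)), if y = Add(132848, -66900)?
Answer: Mul(I, Pow(183035, Rational(1, 2))) ≈ Mul(427.83, I)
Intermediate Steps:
y = 65948
Pow(Add(y, -248983), Rational(1, 2)) = Pow(Add(65948, -248983), Rational(1, 2)) = Pow(-183035, Rational(1, 2)) = Mul(I, Pow(183035, Rational(1, 2)))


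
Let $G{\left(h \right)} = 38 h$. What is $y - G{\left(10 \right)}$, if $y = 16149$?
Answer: $15769$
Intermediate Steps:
$y - G{\left(10 \right)} = 16149 - 38 \cdot 10 = 16149 - 380 = 15769$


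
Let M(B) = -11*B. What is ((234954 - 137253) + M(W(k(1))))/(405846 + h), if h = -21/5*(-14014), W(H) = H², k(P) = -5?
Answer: 34795/165966 ≈ 0.20965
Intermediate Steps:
h = 294294/5 (h = -21*⅕*(-14014) = -21/5*(-14014) = 294294/5 ≈ 58859.)
((234954 - 137253) + M(W(k(1))))/(405846 + h) = ((234954 - 137253) - 11*(-5)²)/(405846 + 294294/5) = (97701 - 11*25)/(2323524/5) = (97701 - 275)*(5/2323524) = 97426*(5/2323524) = 34795/165966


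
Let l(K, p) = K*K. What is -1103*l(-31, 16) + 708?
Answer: -1059275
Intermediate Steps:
l(K, p) = K²
-1103*l(-31, 16) + 708 = -1103*(-31)² + 708 = -1103*961 + 708 = -1059983 + 708 = -1059275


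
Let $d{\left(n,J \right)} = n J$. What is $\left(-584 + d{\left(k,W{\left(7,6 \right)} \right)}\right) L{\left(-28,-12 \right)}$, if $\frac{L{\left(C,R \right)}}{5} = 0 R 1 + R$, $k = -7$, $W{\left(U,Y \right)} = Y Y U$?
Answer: $140880$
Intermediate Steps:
$W{\left(U,Y \right)} = U Y^{2}$ ($W{\left(U,Y \right)} = Y^{2} U = U Y^{2}$)
$L{\left(C,R \right)} = 5 R$ ($L{\left(C,R \right)} = 5 \left(0 R 1 + R\right) = 5 \left(0 \cdot 1 + R\right) = 5 \left(0 + R\right) = 5 R$)
$d{\left(n,J \right)} = J n$
$\left(-584 + d{\left(k,W{\left(7,6 \right)} \right)}\right) L{\left(-28,-12 \right)} = \left(-584 + 7 \cdot 6^{2} \left(-7\right)\right) 5 \left(-12\right) = \left(-584 + 7 \cdot 36 \left(-7\right)\right) \left(-60\right) = \left(-584 + 252 \left(-7\right)\right) \left(-60\right) = \left(-584 - 1764\right) \left(-60\right) = \left(-2348\right) \left(-60\right) = 140880$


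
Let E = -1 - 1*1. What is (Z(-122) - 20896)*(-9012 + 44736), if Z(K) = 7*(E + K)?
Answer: -777497136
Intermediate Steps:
E = -2 (E = -1 - 1 = -2)
Z(K) = -14 + 7*K (Z(K) = 7*(-2 + K) = -14 + 7*K)
(Z(-122) - 20896)*(-9012 + 44736) = ((-14 + 7*(-122)) - 20896)*(-9012 + 44736) = ((-14 - 854) - 20896)*35724 = (-868 - 20896)*35724 = -21764*35724 = -777497136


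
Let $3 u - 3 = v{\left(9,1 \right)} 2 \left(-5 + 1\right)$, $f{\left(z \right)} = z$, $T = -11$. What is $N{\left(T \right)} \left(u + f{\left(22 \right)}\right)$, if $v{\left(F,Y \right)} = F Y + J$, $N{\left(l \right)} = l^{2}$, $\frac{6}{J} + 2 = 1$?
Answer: $1815$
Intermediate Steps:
$J = -6$ ($J = \frac{6}{-2 + 1} = \frac{6}{-1} = 6 \left(-1\right) = -6$)
$v{\left(F,Y \right)} = -6 + F Y$ ($v{\left(F,Y \right)} = F Y - 6 = -6 + F Y$)
$u = -7$ ($u = 1 + \frac{\left(-6 + 9 \cdot 1\right) 2 \left(-5 + 1\right)}{3} = 1 + \frac{\left(-6 + 9\right) 2 \left(-4\right)}{3} = 1 + \frac{3 \left(-8\right)}{3} = 1 + \frac{1}{3} \left(-24\right) = 1 - 8 = -7$)
$N{\left(T \right)} \left(u + f{\left(22 \right)}\right) = \left(-11\right)^{2} \left(-7 + 22\right) = 121 \cdot 15 = 1815$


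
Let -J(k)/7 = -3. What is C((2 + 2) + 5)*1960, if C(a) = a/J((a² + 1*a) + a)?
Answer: 840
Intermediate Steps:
J(k) = 21 (J(k) = -7*(-3) = 21)
C(a) = a/21
C((2 + 2) + 5)*1960 = (((2 + 2) + 5)/21)*1960 = ((4 + 5)/21)*1960 = ((1/21)*9)*1960 = (3/7)*1960 = 840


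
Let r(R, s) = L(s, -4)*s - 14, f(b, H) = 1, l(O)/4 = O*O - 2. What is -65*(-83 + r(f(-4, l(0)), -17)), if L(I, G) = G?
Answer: 1885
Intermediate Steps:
l(O) = -8 + 4*O² (l(O) = 4*(O*O - 2) = 4*(O² - 2) = 4*(-2 + O²) = -8 + 4*O²)
r(R, s) = -14 - 4*s (r(R, s) = -4*s - 14 = -14 - 4*s)
-65*(-83 + r(f(-4, l(0)), -17)) = -65*(-83 + (-14 - 4*(-17))) = -65*(-83 + (-14 + 68)) = -65*(-83 + 54) = -65*(-29) = 1885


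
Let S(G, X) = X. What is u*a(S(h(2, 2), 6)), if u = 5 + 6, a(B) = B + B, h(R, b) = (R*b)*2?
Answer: 132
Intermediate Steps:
h(R, b) = 2*R*b
a(B) = 2*B
u = 11
u*a(S(h(2, 2), 6)) = 11*(2*6) = 11*12 = 132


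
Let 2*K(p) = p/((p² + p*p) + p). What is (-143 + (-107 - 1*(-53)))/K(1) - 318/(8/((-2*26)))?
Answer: 885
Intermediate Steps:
K(p) = p/(2*(p + 2*p²)) (K(p) = (p/((p² + p*p) + p))/2 = (p/((p² + p²) + p))/2 = (p/(2*p² + p))/2 = (p/(p + 2*p²))/2 = p/(2*(p + 2*p²)))
(-143 + (-107 - 1*(-53)))/K(1) - 318/(8/((-2*26))) = (-143 + (-107 - 1*(-53)))/((1/(2*(1 + 2*1)))) - 318/(8/((-2*26))) = (-143 + (-107 + 53))/((1/(2*(1 + 2)))) - 318/(8/(-52)) = (-143 - 54)/(((½)/3)) - 318/(8*(-1/52)) = -197/((½)*(⅓)) - 318/(-2/13) = -197/⅙ - 318*(-13/2) = -197*6 + 2067 = -1182 + 2067 = 885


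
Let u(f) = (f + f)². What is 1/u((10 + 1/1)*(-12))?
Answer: 1/69696 ≈ 1.4348e-5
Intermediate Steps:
u(f) = 4*f² (u(f) = (2*f)² = 4*f²)
1/u((10 + 1/1)*(-12)) = 1/(4*((10 + 1/1)*(-12))²) = 1/(4*((10 + 1)*(-12))²) = 1/(4*(11*(-12))²) = 1/(4*(-132)²) = 1/(4*17424) = 1/69696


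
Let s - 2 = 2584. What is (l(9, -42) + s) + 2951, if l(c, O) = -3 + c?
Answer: 5543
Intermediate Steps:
s = 2586 (s = 2 + 2584 = 2586)
(l(9, -42) + s) + 2951 = ((-3 + 9) + 2586) + 2951 = (6 + 2586) + 2951 = 2592 + 2951 = 5543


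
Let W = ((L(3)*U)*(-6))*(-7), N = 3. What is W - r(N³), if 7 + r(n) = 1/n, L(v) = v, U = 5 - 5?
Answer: 188/27 ≈ 6.9630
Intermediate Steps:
U = 0
r(n) = -7 + 1/n
W = 0 (W = ((3*0)*(-6))*(-7) = (0*(-6))*(-7) = 0*(-7) = 0)
W - r(N³) = 0 - (-7 + 1/(3³)) = 0 - (-7 + 1/27) = 0 - 1*(-188/27) = 0 + 188/27 = 188/27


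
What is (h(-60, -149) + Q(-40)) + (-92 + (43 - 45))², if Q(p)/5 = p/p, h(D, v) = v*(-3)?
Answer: 9288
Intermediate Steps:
h(D, v) = -3*v
Q(p) = 5 (Q(p) = 5*(p/p) = 5*1 = 5)
(h(-60, -149) + Q(-40)) + (-92 + (43 - 45))² = (-3*(-149) + 5) + (-92 + (43 - 45))² = (447 + 5) + (-92 - 2)² = 452 + (-94)² = 452 + 8836 = 9288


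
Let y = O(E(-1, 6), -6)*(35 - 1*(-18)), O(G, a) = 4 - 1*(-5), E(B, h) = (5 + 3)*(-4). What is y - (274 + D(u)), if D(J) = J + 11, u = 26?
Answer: 166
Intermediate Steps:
D(J) = 11 + J
E(B, h) = -32 (E(B, h) = 8*(-4) = -32)
O(G, a) = 9 (O(G, a) = 4 + 5 = 9)
y = 477 (y = 9*(35 - 1*(-18)) = 9*(35 + 18) = 9*53 = 477)
y - (274 + D(u)) = 477 - (274 + (11 + 26)) = 477 - (274 + 37) = 477 - 1*311 = 477 - 311 = 166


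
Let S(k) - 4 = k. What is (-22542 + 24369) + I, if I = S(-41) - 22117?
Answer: -20327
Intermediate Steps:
S(k) = 4 + k
I = -22154 (I = (4 - 41) - 22117 = -37 - 22117 = -22154)
(-22542 + 24369) + I = (-22542 + 24369) - 22154 = 1827 - 22154 = -20327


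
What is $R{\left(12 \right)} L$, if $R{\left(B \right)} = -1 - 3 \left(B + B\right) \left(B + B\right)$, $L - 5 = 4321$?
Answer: $-7479654$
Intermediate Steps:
$L = 4326$ ($L = 5 + 4321 = 4326$)
$R{\left(B \right)} = -1 - 12 B^{2}$ ($R{\left(B \right)} = -1 - 3 \cdot 2 B 2 B = -1 - 3 \cdot 4 B^{2} = -1 - 12 B^{2}$)
$R{\left(12 \right)} L = \left(-1 - 12 \cdot 12^{2}\right) 4326 = \left(-1 - 1728\right) 4326 = \left(-1729\right) 4326 = -7479654$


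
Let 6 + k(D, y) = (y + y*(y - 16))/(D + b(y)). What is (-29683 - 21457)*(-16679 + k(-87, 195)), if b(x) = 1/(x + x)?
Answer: 29650683826100/33929 ≈ 8.7390e+8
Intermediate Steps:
b(x) = 1/(2*x)
k(D, y) = -6 + (y + y*(-16 + y))/(D + 1/(2*y)) (k(D, y) = -6 + (y + y*(y - 16))/(D + 1/(2*y)) = -6 + (y + y*(-16 + y))/(D + 1/(2*y)))
(-29683 - 21457)*(-16679 + k(-87, 195)) = (-29683 - 21457)*(-16679 + 2*(-3 - 1*195*(-1*195**2 + 6*(-87) + 15*195))/(1 + 2*(-87)*195)) = -51140*(-16679 + 2*(-3 - 1*195*(-1*38025 - 522 + 2925))/(1 - 33930)) = -51140*(-16679 + 2*(-3 - 1*195*(-38025 - 522 + 2925))/(-33929)) = -51140*(-16679 + 2*(-1/33929)*(-3 - 1*195*(-35622))) = -51140*(-16679 + 2*(-1/33929)*(-3 + 6946290)) = -51140*(-16679 + 2*(-1/33929)*6946287) = -51140*(-16679 - 13892574/33929) = -51140*(-579794365/33929) = 29650683826100/33929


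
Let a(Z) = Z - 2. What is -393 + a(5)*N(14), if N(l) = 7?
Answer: -372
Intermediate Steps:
a(Z) = -2 + Z
-393 + a(5)*N(14) = -393 + (-2 + 5)*7 = -393 + 3*7 = -393 + 21 = -372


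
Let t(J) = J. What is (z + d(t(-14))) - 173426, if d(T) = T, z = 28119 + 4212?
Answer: -141109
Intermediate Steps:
z = 32331
(z + d(t(-14))) - 173426 = (32331 - 14) - 173426 = 32317 - 173426 = -141109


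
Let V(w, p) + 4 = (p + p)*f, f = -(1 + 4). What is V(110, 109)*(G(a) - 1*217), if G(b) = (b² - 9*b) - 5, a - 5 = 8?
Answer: 185980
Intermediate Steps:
a = 13 (a = 5 + 8 = 13)
G(b) = -5 + b² - 9*b
f = -5 (f = -1*5 = -5)
V(w, p) = -4 - 10*p (V(w, p) = -4 + (p + p)*(-5) = -4 + (2*p)*(-5) = -4 - 10*p)
V(110, 109)*(G(a) - 1*217) = (-4 - 10*109)*((-5 + 13² - 9*13) - 1*217) = (-4 - 1090)*((-5 + 169 - 117) - 217) = -1094*(47 - 217) = -1094*(-170) = 185980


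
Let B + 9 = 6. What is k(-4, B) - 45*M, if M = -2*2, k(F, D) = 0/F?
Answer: 180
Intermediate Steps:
B = -3 (B = -9 + 6 = -3)
k(F, D) = 0
M = -4
k(-4, B) - 45*M = 0 - 45*(-4) = 0 + 180 = 180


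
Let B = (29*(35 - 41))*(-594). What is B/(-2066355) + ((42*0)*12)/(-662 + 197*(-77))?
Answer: -11484/229595 ≈ -0.050018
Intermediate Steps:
B = 103356 (B = (29*(-6))*(-594) = -174*(-594) = 103356)
B/(-2066355) + ((42*0)*12)/(-662 + 197*(-77)) = 103356/(-2066355) + ((42*0)*12)/(-662 + 197*(-77)) = 103356*(-1/2066355) + (0*12)/(-662 - 15169) = -11484/229595 + 0/(-15831) = -11484/229595 + 0*(-1/15831) = -11484/229595 + 0 = -11484/229595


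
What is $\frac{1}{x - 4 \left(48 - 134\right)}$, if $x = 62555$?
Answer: $\frac{1}{62899} \approx 1.5898 \cdot 10^{-5}$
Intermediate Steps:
$\frac{1}{x - 4 \left(48 - 134\right)} = \frac{1}{62555 - 4 \left(48 - 134\right)} = \frac{1}{62555 - -344} = \frac{1}{62555 + 344} = \frac{1}{62899}$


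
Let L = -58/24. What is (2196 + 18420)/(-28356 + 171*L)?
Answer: -27488/38359 ≈ -0.71660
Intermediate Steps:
L = -29/12 (L = -58*1/24 = -29/12 ≈ -2.4167)
(2196 + 18420)/(-28356 + 171*L) = (2196 + 18420)/(-28356 + 171*(-29/12)) = 20616/(-28356 - 1653/4) = 20616/(-115077/4) = 20616*(-4/115077) = -27488/38359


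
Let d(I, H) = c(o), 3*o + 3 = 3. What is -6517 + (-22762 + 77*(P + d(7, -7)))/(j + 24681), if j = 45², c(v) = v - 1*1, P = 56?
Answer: -174061529/26706 ≈ -6517.7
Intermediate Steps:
o = 0 (o = -1 + (⅓)*3 = -1 + 1 = 0)
c(v) = -1 + v (c(v) = v - 1 = -1 + v)
d(I, H) = -1 (d(I, H) = -1 + 0 = -1)
j = 2025
-6517 + (-22762 + 77*(P + d(7, -7)))/(j + 24681) = -6517 + (-22762 + 77*(56 - 1))/(2025 + 24681) = -6517 + (-22762 + 77*55)/26706 = -6517 + (-22762 + 4235)*(1/26706) = -6517 - 18527*1/26706 = -6517 - 18527/26706 = -174061529/26706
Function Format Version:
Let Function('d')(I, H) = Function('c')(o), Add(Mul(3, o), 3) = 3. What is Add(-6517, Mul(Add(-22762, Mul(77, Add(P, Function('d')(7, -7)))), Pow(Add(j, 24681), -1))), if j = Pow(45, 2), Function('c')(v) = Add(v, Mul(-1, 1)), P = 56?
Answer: Rational(-174061529, 26706) ≈ -6517.7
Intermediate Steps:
o = 0 (o = Add(-1, Mul(Rational(1, 3), 3)) = Add(-1, 1) = 0)
Function('c')(v) = Add(-1, v) (Function('c')(v) = Add(v, -1) = Add(-1, v))
Function('d')(I, H) = -1 (Function('d')(I, H) = Add(-1, 0) = -1)
j = 2025
Add(-6517, Mul(Add(-22762, Mul(77, Add(P, Function('d')(7, -7)))), Pow(Add(j, 24681), -1))) = Add(-6517, Mul(Add(-22762, Mul(77, Add(56, -1))), Pow(Add(2025, 24681), -1))) = Add(-6517, Mul(Add(-22762, Mul(77, 55)), Pow(26706, -1))) = Add(-6517, Mul(Add(-22762, 4235), Rational(1, 26706))) = Add(-6517, Mul(-18527, Rational(1, 26706))) = Add(-6517, Rational(-18527, 26706)) = Rational(-174061529, 26706)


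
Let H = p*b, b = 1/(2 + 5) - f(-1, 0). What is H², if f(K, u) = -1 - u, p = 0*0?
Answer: 0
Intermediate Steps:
p = 0
b = 8/7 (b = 1/(2 + 5) - (-1 - 1*0) = 1/7 - (-1 + 0) = ⅐ - 1*(-1) = ⅐ + 1 = 8/7 ≈ 1.1429)
H = 0 (H = 0*(8/7) = 0)
H² = 0² = 0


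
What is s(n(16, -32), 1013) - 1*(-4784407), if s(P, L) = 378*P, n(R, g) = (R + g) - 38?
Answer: 4763995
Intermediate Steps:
n(R, g) = -38 + R + g
s(n(16, -32), 1013) - 1*(-4784407) = 378*(-38 + 16 - 32) - 1*(-4784407) = 378*(-54) + 4784407 = -20412 + 4784407 = 4763995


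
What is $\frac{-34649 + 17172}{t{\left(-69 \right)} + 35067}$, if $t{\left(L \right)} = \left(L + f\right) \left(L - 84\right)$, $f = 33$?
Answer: $- \frac{17477}{40575} \approx -0.43073$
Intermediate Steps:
$t{\left(L \right)} = \left(-84 + L\right) \left(33 + L\right)$ ($t{\left(L \right)} = \left(L + 33\right) \left(L - 84\right) = \left(33 + L\right) \left(-84 + L\right) = \left(-84 + L\right) \left(33 + L\right)$)
$\frac{-34649 + 17172}{t{\left(-69 \right)} + 35067} = \frac{-34649 + 17172}{\left(-2772 + \left(-69\right)^{2} - -3519\right) + 35067} = - \frac{17477}{\left(-2772 + 4761 + 3519\right) + 35067} = - \frac{17477}{5508 + 35067} = - \frac{17477}{40575}$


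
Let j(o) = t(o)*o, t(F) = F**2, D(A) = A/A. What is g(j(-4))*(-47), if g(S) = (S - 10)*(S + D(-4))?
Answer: -219114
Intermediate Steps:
D(A) = 1
j(o) = o**3 (j(o) = o**2*o = o**3)
g(S) = (1 + S)*(-10 + S) (g(S) = (S - 10)*(S + 1) = (-10 + S)*(1 + S) = (1 + S)*(-10 + S))
g(j(-4))*(-47) = (-10 + ((-4)**3)**2 - 9*(-4)**3)*(-47) = (-10 + (-64)**2 - 9*(-64))*(-47) = (-10 + 4096 + 576)*(-47) = 4662*(-47) = -219114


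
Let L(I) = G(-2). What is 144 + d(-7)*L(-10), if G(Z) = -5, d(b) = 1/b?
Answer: 1013/7 ≈ 144.71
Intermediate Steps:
L(I) = -5
144 + d(-7)*L(-10) = 144 - 5/(-7) = 144 - 1/7*(-5) = 144 + 5/7 = 1013/7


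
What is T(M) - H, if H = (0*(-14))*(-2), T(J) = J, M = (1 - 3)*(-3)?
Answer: 6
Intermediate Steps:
M = 6 (M = -2*(-3) = 6)
H = 0 (H = 0*(-2) = 0)
T(M) - H = 6 - 1*0 = 6 + 0 = 6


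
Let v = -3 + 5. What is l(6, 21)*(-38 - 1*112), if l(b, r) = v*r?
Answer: -6300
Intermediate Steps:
v = 2
l(b, r) = 2*r
l(6, 21)*(-38 - 1*112) = (2*21)*(-38 - 1*112) = 42*(-38 - 112) = 42*(-150) = -6300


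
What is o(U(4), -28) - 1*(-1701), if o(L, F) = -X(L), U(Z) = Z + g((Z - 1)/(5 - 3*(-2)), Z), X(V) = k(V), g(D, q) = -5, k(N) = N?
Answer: 1702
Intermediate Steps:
X(V) = V
U(Z) = -5 + Z (U(Z) = Z - 5 = -5 + Z)
o(L, F) = -L
o(U(4), -28) - 1*(-1701) = -(-5 + 4) - 1*(-1701) = -1*(-1) + 1701 = 1 + 1701 = 1702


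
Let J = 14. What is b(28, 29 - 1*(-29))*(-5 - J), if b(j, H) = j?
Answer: -532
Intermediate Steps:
b(28, 29 - 1*(-29))*(-5 - J) = 28*(-5 - 1*14) = 28*(-5 - 14) = 28*(-19) = -532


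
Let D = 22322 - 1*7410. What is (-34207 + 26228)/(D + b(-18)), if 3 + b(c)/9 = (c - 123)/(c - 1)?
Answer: -1919/3596 ≈ -0.53365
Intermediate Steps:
D = 14912 (D = 22322 - 7410 = 14912)
b(c) = -27 + 9*(-123 + c)/(-1 + c) (b(c) = -27 + 9*((c - 123)/(c - 1)) = -27 + 9*((-123 + c)/(-1 + c)) = -27 + 9*(-123 + c)/(-1 + c))
(-34207 + 26228)/(D + b(-18)) = (-34207 + 26228)/(14912 + 18*(-60 - 1*(-18))/(-1 - 18)) = -7979/(14912 + 18*(-60 + 18)/(-19)) = -7979/(14912 + 18*(-1/19)*(-42)) = -7979/(14912 + 756/19) = -7979/284084/19 = -7979*19/284084 = -1919/3596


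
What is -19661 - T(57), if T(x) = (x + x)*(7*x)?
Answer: -65147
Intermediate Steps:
T(x) = 14*x² (T(x) = (2*x)*(7*x) = 14*x²)
-19661 - T(57) = -19661 - 14*57² = -19661 - 14*3249 = -19661 - 1*45486 = -19661 - 45486 = -65147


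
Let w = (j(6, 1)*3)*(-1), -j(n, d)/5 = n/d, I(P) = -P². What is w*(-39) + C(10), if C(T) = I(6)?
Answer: -3546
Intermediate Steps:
j(n, d) = -5*n/d
C(T) = -36 (C(T) = -1*6² = -1*36 = -36)
w = 90 (w = (-5*6/1*3)*(-1) = (-5*6*1*3)*(-1) = -30*3*(-1) = -90*(-1) = 90)
w*(-39) + C(10) = 90*(-39) - 36 = -3510 - 36 = -3546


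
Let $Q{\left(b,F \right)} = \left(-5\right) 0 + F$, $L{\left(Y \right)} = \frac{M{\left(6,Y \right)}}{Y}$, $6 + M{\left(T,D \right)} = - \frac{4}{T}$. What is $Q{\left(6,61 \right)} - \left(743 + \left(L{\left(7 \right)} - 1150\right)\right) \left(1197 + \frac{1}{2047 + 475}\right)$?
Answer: $\frac{1989660779}{4074} \approx 4.8838 \cdot 10^{5}$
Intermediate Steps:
$M{\left(T,D \right)} = -6 - \frac{4}{T}$
$L{\left(Y \right)} = - \frac{20}{3 Y}$ ($L{\left(Y \right)} = \frac{-6 - \frac{4}{6}}{Y} = \frac{-6 - \frac{2}{3}}{Y} = - \frac{20}{3 Y}$)
$Q{\left(b,F \right)} = F$ ($Q{\left(b,F \right)} = 0 + F = F$)
$Q{\left(6,61 \right)} - \left(743 + \left(L{\left(7 \right)} - 1150\right)\right) \left(1197 + \frac{1}{2047 + 475}\right) = 61 - \left(743 - \left(1150 + \frac{20}{3 \cdot 7}\right)\right) \left(1197 + \frac{1}{2047 + 475}\right) = 61 - \left(743 - \frac{24170}{21}\right) \left(1197 + \frac{1}{2522}\right) = 61 - \left(743 - \frac{24170}{21}\right) \frac{3018835}{2522} = 61 - \left(- \frac{8567}{21}\right) \frac{3018835}{2522} = 61 - - \frac{1989412265}{4074} = 61 + \frac{1989412265}{4074} = \frac{1989660779}{4074}$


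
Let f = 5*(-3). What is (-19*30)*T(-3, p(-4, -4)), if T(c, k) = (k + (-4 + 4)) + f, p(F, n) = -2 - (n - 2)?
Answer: 6270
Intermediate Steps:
p(F, n) = -n (p(F, n) = -2 - (-2 + n) = -2 + (2 - n) = -n)
f = -15
T(c, k) = -15 + k (T(c, k) = (k + (-4 + 4)) - 15 = (k + 0) - 15 = k - 15 = -15 + k)
(-19*30)*T(-3, p(-4, -4)) = (-19*30)*(-15 - 1*(-4)) = -570*(-15 + 4) = -570*(-11) = 6270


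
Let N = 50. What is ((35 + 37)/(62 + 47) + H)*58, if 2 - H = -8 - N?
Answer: 383496/109 ≈ 3518.3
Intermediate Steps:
H = 60 (H = 2 - (-8 - 1*50) = 2 - (-8 - 50) = 2 - 1*(-58) = 2 + 58 = 60)
((35 + 37)/(62 + 47) + H)*58 = ((35 + 37)/(62 + 47) + 60)*58 = (72/109 + 60)*58 = (6612/109)*58 = 383496/109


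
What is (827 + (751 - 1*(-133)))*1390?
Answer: 2378290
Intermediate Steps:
(827 + (751 - 1*(-133)))*1390 = (827 + (751 + 133))*1390 = (827 + 884)*1390 = 1711*1390 = 2378290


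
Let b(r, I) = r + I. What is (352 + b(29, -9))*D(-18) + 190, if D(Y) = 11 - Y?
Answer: 10978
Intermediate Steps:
b(r, I) = I + r
(352 + b(29, -9))*D(-18) + 190 = (352 + (-9 + 29))*(11 - 1*(-18)) + 190 = (352 + 20)*(11 + 18) + 190 = 372*29 + 190 = 10788 + 190 = 10978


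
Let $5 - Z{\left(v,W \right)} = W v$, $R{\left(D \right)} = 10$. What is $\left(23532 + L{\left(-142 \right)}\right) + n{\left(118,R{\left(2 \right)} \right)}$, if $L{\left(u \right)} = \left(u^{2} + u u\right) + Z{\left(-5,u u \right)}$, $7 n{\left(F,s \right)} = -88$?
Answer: $\frac{1152707}{7} \approx 1.6467 \cdot 10^{5}$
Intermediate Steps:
$n{\left(F,s \right)} = - \frac{88}{7}$ ($n{\left(F,s \right)} = \frac{1}{7} \left(-88\right) = - \frac{88}{7}$)
$Z{\left(v,W \right)} = 5 - W v$
$L{\left(u \right)} = 5 + 7 u^{2}$ ($L{\left(u \right)} = \left(u^{2} + u u\right) - \left(-5 + u u \left(-5\right)\right) = \left(u^{2} + u^{2}\right) - \left(-5 + u^{2} \left(-5\right)\right) = 2 u^{2} + \left(5 + 5 u^{2}\right) = 5 + 7 u^{2}$)
$\left(23532 + L{\left(-142 \right)}\right) + n{\left(118,R{\left(2 \right)} \right)} = \left(23532 + \left(5 + 7 \left(-142\right)^{2}\right)\right) - \frac{88}{7} = \left(23532 + \left(5 + 7 \cdot 20164\right)\right) - \frac{88}{7} = \left(23532 + \left(5 + 141148\right)\right) - \frac{88}{7} = \left(23532 + 141153\right) - \frac{88}{7} = 164685 - \frac{88}{7} = \frac{1152707}{7}$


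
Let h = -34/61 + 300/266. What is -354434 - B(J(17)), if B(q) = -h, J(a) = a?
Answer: -2875518414/8113 ≈ -3.5443e+5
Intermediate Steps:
h = 4628/8113 (h = -34*1/61 + 300*(1/266) = -34/61 + 150/133 = 4628/8113 ≈ 0.57044)
B(q) = -4628/8113 (B(q) = -1*4628/8113 = -4628/8113)
-354434 - B(J(17)) = -354434 - 1*(-4628/8113) = -354434 + 4628/8113 = -2875518414/8113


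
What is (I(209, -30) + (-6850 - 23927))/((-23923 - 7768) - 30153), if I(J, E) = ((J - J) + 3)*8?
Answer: 30753/61844 ≈ 0.49727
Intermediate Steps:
I(J, E) = 24 (I(J, E) = (0 + 3)*8 = 3*8 = 24)
(I(209, -30) + (-6850 - 23927))/((-23923 - 7768) - 30153) = (24 + (-6850 - 23927))/((-23923 - 7768) - 30153) = (24 - 30777)/(-31691 - 30153) = -30753/(-61844) = -30753*(-1/61844) = 30753/61844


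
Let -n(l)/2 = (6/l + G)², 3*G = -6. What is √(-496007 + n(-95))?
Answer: I*√4476540007/95 ≈ 704.28*I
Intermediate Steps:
G = -2 (G = (⅓)*(-6) = -2)
n(l) = -2*(-2 + 6/l)² (n(l) = -2*(6/l - 2)² = -2*(-2 + 6/l)²)
√(-496007 + n(-95)) = √(-496007 - 8*(-3 - 95)²/(-95)²) = √(-496007 - 8*1/9025*(-98)²) = √(-496007 - 8*1/9025*9604) = √(-496007 - 76832/9025) = √(-4476540007/9025) = I*√4476540007/95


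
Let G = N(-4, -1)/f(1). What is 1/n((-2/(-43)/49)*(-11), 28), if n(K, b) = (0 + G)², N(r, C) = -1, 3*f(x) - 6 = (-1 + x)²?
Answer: 4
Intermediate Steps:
f(x) = 2 + (-1 + x)²/3
G = -½ (G = -1/(2 + (-1 + 1)²/3) = -1/(2 + (⅓)*0²) = -1/(2 + (⅓)*0) = -1/(2 + 0) = -1/2 = -1*½ = -½ ≈ -0.50000)
n(K, b) = ¼ (n(K, b) = (0 - ½)² = (-½)² = ¼)
1/n((-2/(-43)/49)*(-11), 28) = 1/(¼) = 4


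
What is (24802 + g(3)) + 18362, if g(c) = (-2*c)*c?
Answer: 43146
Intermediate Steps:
g(c) = -2*c²
(24802 + g(3)) + 18362 = (24802 - 2*3²) + 18362 = (24802 - 2*9) + 18362 = (24802 - 18) + 18362 = 24784 + 18362 = 43146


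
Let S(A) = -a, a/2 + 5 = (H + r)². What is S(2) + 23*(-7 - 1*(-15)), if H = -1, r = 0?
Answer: 192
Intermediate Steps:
a = -8 (a = -10 + 2*(-1 + 0)² = -10 + 2*(-1)² = -10 + 2*1 = -10 + 2 = -8)
S(A) = 8 (S(A) = -1*(-8) = 8)
S(2) + 23*(-7 - 1*(-15)) = 8 + 23*(-7 - 1*(-15)) = 8 + 23*(-7 + 15) = 8 + 23*8 = 8 + 184 = 192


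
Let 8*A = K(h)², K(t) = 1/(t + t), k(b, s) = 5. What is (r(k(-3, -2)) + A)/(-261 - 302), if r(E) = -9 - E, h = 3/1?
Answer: 4031/162144 ≈ 0.024861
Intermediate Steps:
h = 3 (h = 3*1 = 3)
K(t) = 1/(2*t)
A = 1/288 (A = ((½)/3)²/8 = ((½)*(⅓))²/8 = (⅙)²/8 = (⅛)*(1/36) = 1/288 ≈ 0.0034722)
(r(k(-3, -2)) + A)/(-261 - 302) = ((-9 - 1*5) + 1/288)/(-261 - 302) = ((-9 - 5) + 1/288)/(-563) = (-14 + 1/288)*(-1/563) = -4031/288*(-1/563) = 4031/162144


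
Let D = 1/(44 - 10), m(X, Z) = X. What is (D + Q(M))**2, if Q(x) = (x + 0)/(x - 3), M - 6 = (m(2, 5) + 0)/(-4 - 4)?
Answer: 628849/139876 ≈ 4.4958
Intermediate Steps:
M = 23/4 (M = 6 + (2 + 0)/(-4 - 4) = 6 + 2/(-8) = 6 + 2*(-1/8) = 6 - 1/4 = 23/4 ≈ 5.7500)
Q(x) = x/(-3 + x)
D = 1/34 ≈ 0.029412
(D + Q(M))**2 = (1/34 + 23/(4*(-3 + 23/4)))**2 = (1/34 + 23/(4*(11/4)))**2 = (1/34 + (23/4)*(4/11))**2 = (1/34 + 23/11)**2 = (793/374)**2 = 628849/139876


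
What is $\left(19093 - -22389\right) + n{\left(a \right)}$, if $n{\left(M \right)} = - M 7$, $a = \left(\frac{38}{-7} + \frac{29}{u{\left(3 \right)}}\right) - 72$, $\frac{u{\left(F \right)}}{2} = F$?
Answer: $\frac{251941}{6} \approx 41990.0$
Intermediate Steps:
$u{\left(F \right)} = 2 F$
$a = - \frac{3049}{42}$ ($a = \left(\frac{38}{-7} + \frac{29}{2 \cdot 3}\right) - 72 = \left(38 \left(- \frac{1}{7}\right) + \frac{29}{6}\right) - 72 = \left(- \frac{38}{7} + 29 \cdot \frac{1}{6}\right) - 72 = \left(- \frac{38}{7} + \frac{29}{6}\right) - 72 = - \frac{25}{42} - 72 = - \frac{3049}{42} \approx -72.595$)
$n{\left(M \right)} = - 7 M$
$\left(19093 - -22389\right) + n{\left(a \right)} = \left(19093 - -22389\right) - - \frac{3049}{6} = \left(19093 + 22389\right) + \frac{3049}{6} = 41482 + \frac{3049}{6} = \frac{251941}{6}$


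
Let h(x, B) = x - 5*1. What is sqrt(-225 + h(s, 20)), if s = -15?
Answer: 7*I*sqrt(5) ≈ 15.652*I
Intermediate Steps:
h(x, B) = -5 + x (h(x, B) = x - 5 = -5 + x)
sqrt(-225 + h(s, 20)) = sqrt(-225 + (-5 - 15)) = sqrt(-225 - 20) = sqrt(-245) = 7*I*sqrt(5)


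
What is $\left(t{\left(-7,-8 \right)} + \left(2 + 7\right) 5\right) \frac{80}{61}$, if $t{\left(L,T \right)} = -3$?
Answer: $\frac{3360}{61} \approx 55.082$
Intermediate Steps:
$\left(t{\left(-7,-8 \right)} + \left(2 + 7\right) 5\right) \frac{80}{61} = \left(-3 + \left(2 + 7\right) 5\right) \frac{80}{61} = \left(-3 + 9 \cdot 5\right) 80 \cdot \frac{1}{61} = \left(-3 + 45\right) \frac{80}{61} = 42 \cdot \frac{80}{61} = \frac{3360}{61}$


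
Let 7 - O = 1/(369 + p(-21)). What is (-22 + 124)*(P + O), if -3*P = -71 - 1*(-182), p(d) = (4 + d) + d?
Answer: -1012962/331 ≈ -3060.3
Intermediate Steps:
p(d) = 4 + 2*d
O = 2316/331 (O = 7 - 1/(369 + (4 + 2*(-21))) = 7 - 1/(369 + (4 - 42)) = 7 - 1/(369 - 38) = 7 - 1/331 = 2316/331 ≈ 6.9970)
P = -37 (P = -(-71 - 1*(-182))/3 = -(-71 + 182)/3 = -1/3*111 = -37)
(-22 + 124)*(P + O) = (-22 + 124)*(-37 + 2316/331) = 102*(-9931/331) = -1012962/331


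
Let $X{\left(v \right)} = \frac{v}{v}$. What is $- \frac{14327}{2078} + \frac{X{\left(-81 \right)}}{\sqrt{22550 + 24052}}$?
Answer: $- \frac{14327}{2078} + \frac{\sqrt{5178}}{15534} \approx -6.89$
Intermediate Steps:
$X{\left(v \right)} = 1$
$- \frac{14327}{2078} + \frac{X{\left(-81 \right)}}{\sqrt{22550 + 24052}} = - \frac{14327}{2078} + 1 \frac{1}{\sqrt{22550 + 24052}} = \left(-14327\right) \frac{1}{2078} + 1 \frac{1}{\sqrt{46602}} = - \frac{14327}{2078} + 1 \frac{1}{3 \sqrt{5178}} = - \frac{14327}{2078} + 1 \frac{\sqrt{5178}}{15534} = - \frac{14327}{2078} + \frac{\sqrt{5178}}{15534}$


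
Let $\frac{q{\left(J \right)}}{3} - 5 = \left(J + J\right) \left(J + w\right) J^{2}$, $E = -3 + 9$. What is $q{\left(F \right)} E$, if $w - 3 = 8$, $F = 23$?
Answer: $14892498$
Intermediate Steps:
$w = 11$ ($w = 3 + 8 = 11$)
$E = 6$
$q{\left(J \right)} = 15 + 6 J^{3} \left(11 + J\right)$ ($q{\left(J \right)} = 15 + 3 \left(J + J\right) \left(J + 11\right) J^{2} = 15 + 3 \cdot 2 J \left(11 + J\right) J^{2} = 15 + 3 \cdot 2 J^{3} \left(11 + J\right) = 15 + 6 J^{3} \left(11 + J\right)$)
$q{\left(F \right)} E = \left(15 + 6 \cdot 23^{4} + 66 \cdot 23^{3}\right) 6 = \left(15 + 6 \cdot 279841 + 66 \cdot 12167\right) 6 = \left(15 + 1679046 + 803022\right) 6 = 2482083 \cdot 6 = 14892498$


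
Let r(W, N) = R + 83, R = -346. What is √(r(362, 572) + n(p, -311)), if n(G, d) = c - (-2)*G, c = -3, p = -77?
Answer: 2*I*√105 ≈ 20.494*I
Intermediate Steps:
n(G, d) = -3 + 2*G (n(G, d) = -3 - (-2)*G = -3 + 2*G)
r(W, N) = -263 (r(W, N) = -346 + 83 = -263)
√(r(362, 572) + n(p, -311)) = √(-263 + (-3 + 2*(-77))) = √(-263 + (-3 - 154)) = √(-263 - 157) = √(-420) = 2*I*√105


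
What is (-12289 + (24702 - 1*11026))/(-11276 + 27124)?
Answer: 1387/15848 ≈ 0.087519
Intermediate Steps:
(-12289 + (24702 - 1*11026))/(-11276 + 27124) = (-12289 + (24702 - 11026))/15848 = (-12289 + 13676)*(1/15848) = 1387*(1/15848) = 1387/15848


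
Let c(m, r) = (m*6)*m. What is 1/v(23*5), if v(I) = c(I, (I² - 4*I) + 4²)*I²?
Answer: 1/1049403750 ≈ 9.5292e-10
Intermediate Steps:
c(m, r) = 6*m² (c(m, r) = (6*m)*m = 6*m²)
v(I) = 6*I⁴ (v(I) = (6*I²)*I² = 6*I⁴)
1/v(23*5) = 1/(6*(23*5)⁴) = 1/(6*115⁴) = 1/(6*174900625) = 1/1049403750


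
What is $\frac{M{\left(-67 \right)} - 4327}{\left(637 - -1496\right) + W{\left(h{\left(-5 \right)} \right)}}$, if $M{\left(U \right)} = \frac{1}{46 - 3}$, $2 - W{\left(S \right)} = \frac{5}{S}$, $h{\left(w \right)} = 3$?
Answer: $- \frac{27909}{13760} \approx -2.0283$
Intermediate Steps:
$W{\left(S \right)} = 2 - \frac{5}{S}$
$M{\left(U \right)} = \frac{1}{43}$
$\frac{M{\left(-67 \right)} - 4327}{\left(637 - -1496\right) + W{\left(h{\left(-5 \right)} \right)}} = \frac{\frac{1}{43} - 4327}{\left(637 - -1496\right) + \left(2 - \frac{5}{3}\right)} = - \frac{186060}{43 \left(\left(637 + 1496\right) + \left(2 - \frac{5}{3}\right)\right)} = - \frac{186060}{43 \left(2133 + \left(2 - \frac{5}{3}\right)\right)} = - \frac{186060}{43 \left(2133 + \frac{1}{3}\right)} = - \frac{186060}{43 \cdot \frac{6400}{3}} = \left(- \frac{186060}{43}\right) \frac{3}{6400} = - \frac{27909}{13760}$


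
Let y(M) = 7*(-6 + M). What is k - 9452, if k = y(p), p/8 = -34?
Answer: -11398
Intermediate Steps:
p = -272 (p = 8*(-34) = -272)
y(M) = -42 + 7*M
k = -1946 (k = -42 + 7*(-272) = -42 - 1904 = -1946)
k - 9452 = -1946 - 9452 = -11398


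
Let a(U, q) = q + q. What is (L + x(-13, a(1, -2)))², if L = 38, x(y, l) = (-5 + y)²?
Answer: 131044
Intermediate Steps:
a(U, q) = 2*q
(L + x(-13, a(1, -2)))² = (38 + (-5 - 13)²)² = (38 + (-18)²)² = (38 + 324)² = 362² = 131044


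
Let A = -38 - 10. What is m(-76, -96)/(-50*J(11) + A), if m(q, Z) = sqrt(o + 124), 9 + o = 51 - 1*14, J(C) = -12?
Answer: sqrt(38)/276 ≈ 0.022335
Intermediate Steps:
A = -48
o = 28 (o = -9 + (51 - 1*14) = -9 + (51 - 14) = -9 + 37 = 28)
m(q, Z) = 2*sqrt(38) (m(q, Z) = sqrt(28 + 124) = sqrt(152) = 2*sqrt(38))
m(-76, -96)/(-50*J(11) + A) = (2*sqrt(38))/(-50*(-12) - 48) = (2*sqrt(38))/(600 - 48) = (2*sqrt(38))/552 = (2*sqrt(38))*(1/552) = sqrt(38)/276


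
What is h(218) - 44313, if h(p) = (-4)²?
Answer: -44297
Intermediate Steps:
h(p) = 16
h(218) - 44313 = 16 - 44313 = -44297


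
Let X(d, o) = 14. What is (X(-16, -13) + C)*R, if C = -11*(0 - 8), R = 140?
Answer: 14280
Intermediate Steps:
C = 88 (C = -11*(-8) = 88)
(X(-16, -13) + C)*R = (14 + 88)*140 = 102*140 = 14280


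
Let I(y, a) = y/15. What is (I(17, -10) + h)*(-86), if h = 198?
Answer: -256882/15 ≈ -17125.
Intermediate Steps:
I(y, a) = y/15 (I(y, a) = y*(1/15) = y/15)
(I(17, -10) + h)*(-86) = ((1/15)*17 + 198)*(-86) = (17/15 + 198)*(-86) = (2987/15)*(-86) = -256882/15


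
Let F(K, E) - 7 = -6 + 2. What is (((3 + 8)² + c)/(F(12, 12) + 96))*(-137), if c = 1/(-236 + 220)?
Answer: -29455/176 ≈ -167.36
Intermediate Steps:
F(K, E) = 3 (F(K, E) = 7 + (-6 + 2) = 7 - 4 = 3)
c = -1/16 (c = 1/(-16) = -1/16 ≈ -0.062500)
(((3 + 8)² + c)/(F(12, 12) + 96))*(-137) = (((3 + 8)² - 1/16)/(3 + 96))*(-137) = ((11² - 1/16)/99)*(-137) = ((121 - 1/16)*(1/99))*(-137) = ((1935/16)*(1/99))*(-137) = (215/176)*(-137) = -29455/176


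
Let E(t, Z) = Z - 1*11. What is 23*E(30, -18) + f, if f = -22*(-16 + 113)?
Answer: -2801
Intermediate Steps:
E(t, Z) = -11 + Z (E(t, Z) = Z - 11 = -11 + Z)
f = -2134 (f = -22*97 = -2134)
23*E(30, -18) + f = 23*(-11 - 18) - 2134 = 23*(-29) - 2134 = -667 - 2134 = -2801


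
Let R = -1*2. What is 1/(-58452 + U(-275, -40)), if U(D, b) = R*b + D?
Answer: -1/58647 ≈ -1.7051e-5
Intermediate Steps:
R = -2
U(D, b) = D - 2*b (U(D, b) = -2*b + D = D - 2*b)
1/(-58452 + U(-275, -40)) = 1/(-58452 + (-275 - 2*(-40))) = 1/(-58452 + (-275 + 80)) = 1/(-58452 - 195) = 1/(-58647) = -1/58647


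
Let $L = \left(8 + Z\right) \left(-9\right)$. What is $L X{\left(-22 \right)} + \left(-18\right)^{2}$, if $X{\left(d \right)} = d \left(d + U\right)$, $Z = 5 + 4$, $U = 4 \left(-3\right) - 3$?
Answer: $-124218$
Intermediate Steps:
$U = -15$ ($U = -12 - 3 = -15$)
$Z = 9$
$X{\left(d \right)} = d \left(-15 + d\right)$ ($X{\left(d \right)} = d \left(d - 15\right) = d \left(-15 + d\right)$)
$L = -153$ ($L = \left(8 + 9\right) \left(-9\right) = 17 \left(-9\right) = -153$)
$L X{\left(-22 \right)} + \left(-18\right)^{2} = - 153 \left(- 22 \left(-15 - 22\right)\right) + \left(-18\right)^{2} = - 153 \left(\left(-22\right) \left(-37\right)\right) + 324 = \left(-153\right) 814 + 324 = -124542 + 324 = -124218$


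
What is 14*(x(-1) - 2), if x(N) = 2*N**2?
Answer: 0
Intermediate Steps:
14*(x(-1) - 2) = 14*(2*(-1)**2 - 2) = 14*(2*1 - 2) = 14*(2 - 2) = 14*0 = 0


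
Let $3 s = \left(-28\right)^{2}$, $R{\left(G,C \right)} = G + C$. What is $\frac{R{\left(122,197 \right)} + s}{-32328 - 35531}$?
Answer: $- \frac{1741}{203577} \approx -0.008552$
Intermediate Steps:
$R{\left(G,C \right)} = C + G$
$s = \frac{784}{3}$ ($s = \frac{\left(-28\right)^{2}}{3} = \frac{1}{3} \cdot 784 = \frac{784}{3} \approx 261.33$)
$\frac{R{\left(122,197 \right)} + s}{-32328 - 35531} = \frac{\left(197 + 122\right) + \frac{784}{3}}{-32328 - 35531} = \frac{319 + \frac{784}{3}}{-67859} = \frac{1741}{3} \left(- \frac{1}{67859}\right) = - \frac{1741}{203577}$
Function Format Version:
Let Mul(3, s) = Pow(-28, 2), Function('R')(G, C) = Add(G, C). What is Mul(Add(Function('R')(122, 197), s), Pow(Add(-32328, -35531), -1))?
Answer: Rational(-1741, 203577) ≈ -0.0085520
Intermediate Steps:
Function('R')(G, C) = Add(C, G)
s = Rational(784, 3) (s = Mul(Rational(1, 3), Pow(-28, 2)) = Mul(Rational(1, 3), 784) = Rational(784, 3) ≈ 261.33)
Mul(Add(Function('R')(122, 197), s), Pow(Add(-32328, -35531), -1)) = Mul(Add(Add(197, 122), Rational(784, 3)), Pow(Add(-32328, -35531), -1)) = Mul(Add(319, Rational(784, 3)), Pow(-67859, -1)) = Mul(Rational(1741, 3), Rational(-1, 67859)) = Rational(-1741, 203577)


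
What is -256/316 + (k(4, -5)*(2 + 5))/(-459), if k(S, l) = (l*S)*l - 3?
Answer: -83017/36261 ≈ -2.2894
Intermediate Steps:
k(S, l) = -3 + S*l² (k(S, l) = (S*l)*l - 3 = S*l² - 3 = -3 + S*l²)
-256/316 + (k(4, -5)*(2 + 5))/(-459) = -256/316 + ((-3 + 4*(-5)²)*(2 + 5))/(-459) = -256*1/316 + ((-3 + 4*25)*7)*(-1/459) = -64/79 + ((-3 + 100)*7)*(-1/459) = -64/79 + (97*7)*(-1/459) = -64/79 + 679*(-1/459) = -64/79 - 679/459 = -83017/36261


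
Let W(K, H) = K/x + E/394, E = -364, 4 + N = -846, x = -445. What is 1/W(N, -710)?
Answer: 17533/17292 ≈ 1.0139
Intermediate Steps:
N = -850 (N = -4 - 846 = -850)
W(K, H) = -182/197 - K/445 (W(K, H) = K/(-445) - 364/394 = K*(-1/445) - 364*1/394 = -K/445 - 182/197 = -182/197 - K/445)
1/W(N, -710) = 1/(-182/197 - 1/445*(-850)) = 1/(-182/197 + 170/89) = 1/(17292/17533) = 17533/17292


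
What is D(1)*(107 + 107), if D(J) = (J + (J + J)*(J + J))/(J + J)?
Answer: 535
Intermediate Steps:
D(J) = (J + 4*J²)/(2*J) (D(J) = (J + (2*J)*(2*J))/((2*J)) = (J + 4*J²)*(1/(2*J)) = (J + 4*J²)/(2*J))
D(1)*(107 + 107) = (½ + 2*1)*(107 + 107) = (½ + 2)*214 = (5/2)*214 = 535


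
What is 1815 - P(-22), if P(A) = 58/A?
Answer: 19994/11 ≈ 1817.6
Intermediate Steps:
1815 - P(-22) = 1815 - 58/(-22) = 1815 - 58*(-1)/22 = 1815 - 1*(-29/11) = 1815 + 29/11 = 19994/11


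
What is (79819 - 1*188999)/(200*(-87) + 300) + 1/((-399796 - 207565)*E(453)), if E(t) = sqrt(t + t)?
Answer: 5459/855 - sqrt(906)/550269066 ≈ 6.3848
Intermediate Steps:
E(t) = sqrt(2)*sqrt(t) (E(t) = sqrt(2*t) = sqrt(2)*sqrt(t))
(79819 - 1*188999)/(200*(-87) + 300) + 1/((-399796 - 207565)*E(453)) = (79819 - 1*188999)/(200*(-87) + 300) + 1/((-399796 - 207565)*((sqrt(2)*sqrt(453)))) = (79819 - 188999)/(-17400 + 300) + 1/((-607361)*(sqrt(906))) = -109180/(-17100) - sqrt(906)/550269066 = -109180*(-1/17100) - sqrt(906)/550269066 = 5459/855 - sqrt(906)/550269066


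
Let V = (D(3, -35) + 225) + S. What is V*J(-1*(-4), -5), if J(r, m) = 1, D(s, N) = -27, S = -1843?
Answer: -1645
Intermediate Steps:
V = -1645 (V = (-27 + 225) - 1843 = 198 - 1843 = -1645)
V*J(-1*(-4), -5) = -1645*1 = -1645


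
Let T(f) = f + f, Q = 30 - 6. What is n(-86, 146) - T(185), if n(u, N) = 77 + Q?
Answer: -269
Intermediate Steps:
Q = 24
n(u, N) = 101 (n(u, N) = 77 + 24 = 101)
T(f) = 2*f
n(-86, 146) - T(185) = 101 - 2*185 = 101 - 1*370 = 101 - 370 = -269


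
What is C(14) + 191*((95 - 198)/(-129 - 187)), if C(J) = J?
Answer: 24097/316 ≈ 76.256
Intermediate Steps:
C(14) + 191*((95 - 198)/(-129 - 187)) = 14 + 191*((95 - 198)/(-129 - 187)) = 14 + 191*(-103/(-316)) = 14 + 191*(-103*(-1/316)) = 14 + 191*(103/316) = 14 + 19673/316 = 24097/316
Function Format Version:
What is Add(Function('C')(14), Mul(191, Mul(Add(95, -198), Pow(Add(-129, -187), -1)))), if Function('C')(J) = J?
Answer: Rational(24097, 316) ≈ 76.256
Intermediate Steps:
Add(Function('C')(14), Mul(191, Mul(Add(95, -198), Pow(Add(-129, -187), -1)))) = Add(14, Mul(191, Mul(Add(95, -198), Pow(Add(-129, -187), -1)))) = Add(14, Mul(191, Mul(-103, Pow(-316, -1)))) = Add(14, Mul(191, Mul(-103, Rational(-1, 316)))) = Add(14, Mul(191, Rational(103, 316))) = Add(14, Rational(19673, 316)) = Rational(24097, 316)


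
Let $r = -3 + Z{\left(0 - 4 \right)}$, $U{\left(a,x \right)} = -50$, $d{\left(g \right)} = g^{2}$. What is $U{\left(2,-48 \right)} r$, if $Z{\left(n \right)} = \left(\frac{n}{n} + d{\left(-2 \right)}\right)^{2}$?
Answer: $-1100$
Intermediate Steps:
$Z{\left(n \right)} = 25$ ($Z{\left(n \right)} = \left(\frac{n}{n} + \left(-2\right)^{2}\right)^{2} = \left(1 + 4\right)^{2} = 5^{2} = 25$)
$r = 22$ ($r = -3 + 25 = 22$)
$U{\left(2,-48 \right)} r = \left(-50\right) 22 = -1100$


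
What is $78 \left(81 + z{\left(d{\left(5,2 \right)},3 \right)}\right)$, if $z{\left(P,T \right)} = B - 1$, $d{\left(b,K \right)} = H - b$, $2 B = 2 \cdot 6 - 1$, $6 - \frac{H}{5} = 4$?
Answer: $6669$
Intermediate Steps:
$H = 10$ ($H = 30 - 20 = 10$)
$B = \frac{11}{2}$ ($B = \frac{2 \cdot 6 - 1}{2} = \frac{12 - 1}{2} = \frac{1}{2} \cdot 11 = \frac{11}{2} \approx 5.5$)
$d{\left(b,K \right)} = 10 - b$
$z{\left(P,T \right)} = \frac{9}{2}$ ($z{\left(P,T \right)} = \frac{11}{2} - 1 = \frac{9}{2}$)
$78 \left(81 + z{\left(d{\left(5,2 \right)},3 \right)}\right) = 78 \left(81 + \frac{9}{2}\right) = 78 \cdot \frac{171}{2} = 6669$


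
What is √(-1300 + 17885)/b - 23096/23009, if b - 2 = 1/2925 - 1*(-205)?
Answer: -23096/23009 + 2925*√16585/605476 ≈ -0.38164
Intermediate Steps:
b = 605476/2925 (b = 2 + (1/2925 - 1*(-205)) = 2 + (1/2925 + 205) = 2 + 599626/2925 = 605476/2925 ≈ 207.00)
√(-1300 + 17885)/b - 23096/23009 = √(-1300 + 17885)/(605476/2925) - 23096/23009 = √16585*(2925/605476) - 23096*1/23009 = 2925*√16585/605476 - 23096/23009 = -23096/23009 + 2925*√16585/605476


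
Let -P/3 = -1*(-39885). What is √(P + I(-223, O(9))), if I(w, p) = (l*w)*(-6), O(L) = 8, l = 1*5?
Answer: I*√112965 ≈ 336.1*I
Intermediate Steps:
l = 5
P = -119655 (P = -(-3)*(-39885) = -3*39885 = -119655)
I(w, p) = -30*w (I(w, p) = (5*w)*(-6) = -30*w)
√(P + I(-223, O(9))) = √(-119655 - 30*(-223)) = √(-119655 + 6690) = √(-112965) = I*√112965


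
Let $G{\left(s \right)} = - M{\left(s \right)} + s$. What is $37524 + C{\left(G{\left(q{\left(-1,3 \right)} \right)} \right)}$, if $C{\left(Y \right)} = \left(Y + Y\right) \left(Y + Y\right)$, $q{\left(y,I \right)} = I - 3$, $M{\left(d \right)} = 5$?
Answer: $37624$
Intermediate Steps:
$q{\left(y,I \right)} = -3 + I$
$G{\left(s \right)} = -5 + s$ ($G{\left(s \right)} = \left(-1\right) 5 + s = -5 + s$)
$C{\left(Y \right)} = 4 Y^{2}$ ($C{\left(Y \right)} = 2 Y 2 Y = 4 Y^{2}$)
$37524 + C{\left(G{\left(q{\left(-1,3 \right)} \right)} \right)} = 37524 + 4 \left(-5 + \left(-3 + 3\right)\right)^{2} = 37524 + 4 \left(-5 + 0\right)^{2} = 37524 + 4 \left(-5\right)^{2} = 37524 + 4 \cdot 25 = 37524 + 100 = 37624$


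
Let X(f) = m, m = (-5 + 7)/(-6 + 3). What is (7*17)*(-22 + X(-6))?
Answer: -8092/3 ≈ -2697.3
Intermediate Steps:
m = -⅔ (m = 2/(-3) = 2*(-⅓) = -⅔ ≈ -0.66667)
X(f) = -⅔
(7*17)*(-22 + X(-6)) = (7*17)*(-22 - ⅔) = 119*(-68/3) = -8092/3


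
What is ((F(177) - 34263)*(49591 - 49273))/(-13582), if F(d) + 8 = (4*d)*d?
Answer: -14476155/6791 ≈ -2131.7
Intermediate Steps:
F(d) = -8 + 4*d**2 (F(d) = -8 + (4*d)*d = -8 + 4*d**2)
((F(177) - 34263)*(49591 - 49273))/(-13582) = (((-8 + 4*177**2) - 34263)*(49591 - 49273))/(-13582) = (((-8 + 4*31329) - 34263)*318)*(-1/13582) = (((-8 + 125316) - 34263)*318)*(-1/13582) = ((125308 - 34263)*318)*(-1/13582) = (91045*318)*(-1/13582) = 28952310*(-1/13582) = -14476155/6791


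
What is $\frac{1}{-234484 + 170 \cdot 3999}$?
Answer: $\frac{1}{445346} \approx 2.2454 \cdot 10^{-6}$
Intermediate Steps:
$\frac{1}{-234484 + 170 \cdot 3999} = \frac{1}{-234484 + 679830} = \frac{1}{445346}$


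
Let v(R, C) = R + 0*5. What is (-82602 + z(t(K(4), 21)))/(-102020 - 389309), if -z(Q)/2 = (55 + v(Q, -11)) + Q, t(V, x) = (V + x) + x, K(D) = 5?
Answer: 82900/491329 ≈ 0.16873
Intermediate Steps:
t(V, x) = V + 2*x
v(R, C) = R (v(R, C) = R + 0 = R)
z(Q) = -110 - 4*Q (z(Q) = -2*((55 + Q) + Q) = -2*(55 + 2*Q) = -110 - 4*Q)
(-82602 + z(t(K(4), 21)))/(-102020 - 389309) = (-82602 + (-110 - 4*(5 + 2*21)))/(-102020 - 389309) = (-82602 + (-110 - 4*(5 + 42)))/(-491329) = (-82602 + (-110 - 4*47))*(-1/491329) = (-82602 + (-110 - 188))*(-1/491329) = (-82602 - 298)*(-1/491329) = -82900*(-1/491329) = 82900/491329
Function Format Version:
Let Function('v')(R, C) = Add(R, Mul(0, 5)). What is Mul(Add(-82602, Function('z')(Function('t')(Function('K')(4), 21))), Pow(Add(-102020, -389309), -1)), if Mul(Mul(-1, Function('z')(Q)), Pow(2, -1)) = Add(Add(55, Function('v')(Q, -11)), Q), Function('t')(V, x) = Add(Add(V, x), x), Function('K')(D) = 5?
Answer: Rational(82900, 491329) ≈ 0.16873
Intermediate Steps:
Function('t')(V, x) = Add(V, Mul(2, x))
Function('v')(R, C) = R (Function('v')(R, C) = Add(R, 0) = R)
Function('z')(Q) = Add(-110, Mul(-4, Q)) (Function('z')(Q) = Mul(-2, Add(Add(55, Q), Q)) = Mul(-2, Add(55, Mul(2, Q))) = Add(-110, Mul(-4, Q)))
Mul(Add(-82602, Function('z')(Function('t')(Function('K')(4), 21))), Pow(Add(-102020, -389309), -1)) = Mul(Add(-82602, Add(-110, Mul(-4, Add(5, Mul(2, 21))))), Pow(Add(-102020, -389309), -1)) = Mul(Add(-82602, Add(-110, Mul(-4, Add(5, 42)))), Pow(-491329, -1)) = Mul(Add(-82602, Add(-110, Mul(-4, 47))), Rational(-1, 491329)) = Mul(Add(-82602, Add(-110, -188)), Rational(-1, 491329)) = Mul(Add(-82602, -298), Rational(-1, 491329)) = Mul(-82900, Rational(-1, 491329)) = Rational(82900, 491329)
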